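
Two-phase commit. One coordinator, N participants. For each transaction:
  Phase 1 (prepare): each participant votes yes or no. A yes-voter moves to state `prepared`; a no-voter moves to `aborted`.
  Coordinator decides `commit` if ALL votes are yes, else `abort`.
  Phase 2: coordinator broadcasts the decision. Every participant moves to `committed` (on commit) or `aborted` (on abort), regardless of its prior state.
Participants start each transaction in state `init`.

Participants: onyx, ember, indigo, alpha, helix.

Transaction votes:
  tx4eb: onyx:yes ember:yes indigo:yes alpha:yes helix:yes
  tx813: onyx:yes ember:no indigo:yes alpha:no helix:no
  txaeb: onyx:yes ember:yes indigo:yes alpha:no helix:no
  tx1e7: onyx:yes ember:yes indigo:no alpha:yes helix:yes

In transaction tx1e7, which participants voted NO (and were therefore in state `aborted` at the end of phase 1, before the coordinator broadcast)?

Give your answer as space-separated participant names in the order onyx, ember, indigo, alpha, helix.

Txn tx1e7 phase 1: onyx yes -> prepared; ember yes -> prepared; indigo no -> aborted; alpha yes -> prepared; helix yes -> prepared

Answer: indigo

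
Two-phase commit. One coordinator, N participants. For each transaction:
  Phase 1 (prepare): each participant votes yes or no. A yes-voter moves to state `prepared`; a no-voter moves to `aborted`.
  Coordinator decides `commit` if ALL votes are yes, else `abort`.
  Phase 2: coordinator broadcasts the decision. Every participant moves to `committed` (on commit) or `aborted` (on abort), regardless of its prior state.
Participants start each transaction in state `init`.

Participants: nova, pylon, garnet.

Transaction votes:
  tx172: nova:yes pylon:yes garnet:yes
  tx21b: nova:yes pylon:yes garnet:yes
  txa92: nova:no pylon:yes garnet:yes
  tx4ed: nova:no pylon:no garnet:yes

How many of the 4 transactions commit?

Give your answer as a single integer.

Answer: 2

Derivation:
tx172: all yes -> commit (commits=1)
tx21b: all yes -> commit (commits=2)
txa92: no from nova -> abort (commits=2)
tx4ed: no from nova, pylon -> abort (commits=2)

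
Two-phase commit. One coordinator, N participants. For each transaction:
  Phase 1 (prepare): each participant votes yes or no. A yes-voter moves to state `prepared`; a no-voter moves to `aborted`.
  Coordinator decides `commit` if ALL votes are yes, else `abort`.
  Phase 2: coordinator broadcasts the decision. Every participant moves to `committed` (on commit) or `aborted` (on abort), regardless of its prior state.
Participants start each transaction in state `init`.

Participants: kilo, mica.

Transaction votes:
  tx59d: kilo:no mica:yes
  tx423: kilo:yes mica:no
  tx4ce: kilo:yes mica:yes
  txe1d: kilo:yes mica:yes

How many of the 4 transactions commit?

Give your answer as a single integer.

tx59d: no from kilo -> abort (commits=0)
tx423: no from mica -> abort (commits=0)
tx4ce: all yes -> commit (commits=1)
txe1d: all yes -> commit (commits=2)

Answer: 2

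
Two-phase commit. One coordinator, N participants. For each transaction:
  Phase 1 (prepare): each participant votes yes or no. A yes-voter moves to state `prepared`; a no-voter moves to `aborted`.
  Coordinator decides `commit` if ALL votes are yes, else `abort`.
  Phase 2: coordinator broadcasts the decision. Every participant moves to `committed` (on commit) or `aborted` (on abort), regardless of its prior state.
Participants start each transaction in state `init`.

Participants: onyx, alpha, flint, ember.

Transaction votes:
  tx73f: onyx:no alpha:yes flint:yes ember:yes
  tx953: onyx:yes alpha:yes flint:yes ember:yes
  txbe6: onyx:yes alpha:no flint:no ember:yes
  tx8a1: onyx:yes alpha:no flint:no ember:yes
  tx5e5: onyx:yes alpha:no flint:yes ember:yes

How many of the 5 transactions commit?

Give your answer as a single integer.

tx73f: no from onyx -> abort (commits=0)
tx953: all yes -> commit (commits=1)
txbe6: no from alpha, flint -> abort (commits=1)
tx8a1: no from alpha, flint -> abort (commits=1)
tx5e5: no from alpha -> abort (commits=1)

Answer: 1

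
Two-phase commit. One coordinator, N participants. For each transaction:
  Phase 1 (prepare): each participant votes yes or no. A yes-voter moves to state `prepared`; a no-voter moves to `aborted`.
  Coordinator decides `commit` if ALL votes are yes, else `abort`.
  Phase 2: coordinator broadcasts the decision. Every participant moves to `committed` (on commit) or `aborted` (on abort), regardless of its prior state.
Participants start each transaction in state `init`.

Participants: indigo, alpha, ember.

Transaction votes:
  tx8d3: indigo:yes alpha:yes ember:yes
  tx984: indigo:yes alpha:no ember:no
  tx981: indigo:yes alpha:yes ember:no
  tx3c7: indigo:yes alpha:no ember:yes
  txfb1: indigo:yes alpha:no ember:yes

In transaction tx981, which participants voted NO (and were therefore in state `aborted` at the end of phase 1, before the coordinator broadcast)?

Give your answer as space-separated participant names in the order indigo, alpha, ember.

Answer: ember

Derivation:
Txn tx981 phase 1: indigo yes -> prepared; alpha yes -> prepared; ember no -> aborted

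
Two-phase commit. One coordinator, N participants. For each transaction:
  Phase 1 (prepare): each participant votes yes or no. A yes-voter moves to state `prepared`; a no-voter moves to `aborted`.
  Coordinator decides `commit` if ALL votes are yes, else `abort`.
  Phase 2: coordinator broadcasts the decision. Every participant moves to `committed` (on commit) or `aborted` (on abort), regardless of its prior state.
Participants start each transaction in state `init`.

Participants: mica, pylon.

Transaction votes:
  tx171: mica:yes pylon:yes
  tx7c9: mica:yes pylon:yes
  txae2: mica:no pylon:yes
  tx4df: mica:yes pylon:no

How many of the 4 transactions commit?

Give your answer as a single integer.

tx171: all yes -> commit (commits=1)
tx7c9: all yes -> commit (commits=2)
txae2: no from mica -> abort (commits=2)
tx4df: no from pylon -> abort (commits=2)

Answer: 2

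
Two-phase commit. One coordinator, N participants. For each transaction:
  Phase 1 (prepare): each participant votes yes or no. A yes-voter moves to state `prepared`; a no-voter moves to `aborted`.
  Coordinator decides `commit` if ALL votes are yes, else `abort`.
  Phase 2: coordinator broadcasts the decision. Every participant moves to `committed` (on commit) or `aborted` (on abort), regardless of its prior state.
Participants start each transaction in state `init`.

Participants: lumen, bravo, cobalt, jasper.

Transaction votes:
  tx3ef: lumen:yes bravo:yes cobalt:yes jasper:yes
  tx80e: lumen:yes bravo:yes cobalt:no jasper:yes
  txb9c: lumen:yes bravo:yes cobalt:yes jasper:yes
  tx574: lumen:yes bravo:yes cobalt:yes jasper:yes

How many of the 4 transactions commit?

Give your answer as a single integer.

tx3ef: all yes -> commit (commits=1)
tx80e: no from cobalt -> abort (commits=1)
txb9c: all yes -> commit (commits=2)
tx574: all yes -> commit (commits=3)

Answer: 3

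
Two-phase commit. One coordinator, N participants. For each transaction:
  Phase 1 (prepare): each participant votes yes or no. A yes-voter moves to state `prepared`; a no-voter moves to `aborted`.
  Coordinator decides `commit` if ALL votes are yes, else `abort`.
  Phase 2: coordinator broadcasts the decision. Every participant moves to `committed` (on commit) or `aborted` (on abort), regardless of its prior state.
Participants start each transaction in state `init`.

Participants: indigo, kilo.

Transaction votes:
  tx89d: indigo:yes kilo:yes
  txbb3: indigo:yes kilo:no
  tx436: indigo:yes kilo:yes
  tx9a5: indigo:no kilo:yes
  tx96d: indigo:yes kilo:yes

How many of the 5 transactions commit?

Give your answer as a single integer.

tx89d: all yes -> commit (commits=1)
txbb3: no from kilo -> abort (commits=1)
tx436: all yes -> commit (commits=2)
tx9a5: no from indigo -> abort (commits=2)
tx96d: all yes -> commit (commits=3)

Answer: 3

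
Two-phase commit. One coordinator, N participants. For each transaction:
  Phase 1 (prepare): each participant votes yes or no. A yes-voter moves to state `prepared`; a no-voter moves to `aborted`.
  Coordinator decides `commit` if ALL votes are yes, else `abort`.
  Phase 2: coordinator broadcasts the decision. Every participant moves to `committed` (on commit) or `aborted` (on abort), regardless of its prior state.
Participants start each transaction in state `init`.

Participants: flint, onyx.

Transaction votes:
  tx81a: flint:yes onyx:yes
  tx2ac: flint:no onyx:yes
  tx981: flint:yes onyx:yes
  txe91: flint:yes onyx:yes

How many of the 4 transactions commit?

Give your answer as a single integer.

tx81a: all yes -> commit (commits=1)
tx2ac: no from flint -> abort (commits=1)
tx981: all yes -> commit (commits=2)
txe91: all yes -> commit (commits=3)

Answer: 3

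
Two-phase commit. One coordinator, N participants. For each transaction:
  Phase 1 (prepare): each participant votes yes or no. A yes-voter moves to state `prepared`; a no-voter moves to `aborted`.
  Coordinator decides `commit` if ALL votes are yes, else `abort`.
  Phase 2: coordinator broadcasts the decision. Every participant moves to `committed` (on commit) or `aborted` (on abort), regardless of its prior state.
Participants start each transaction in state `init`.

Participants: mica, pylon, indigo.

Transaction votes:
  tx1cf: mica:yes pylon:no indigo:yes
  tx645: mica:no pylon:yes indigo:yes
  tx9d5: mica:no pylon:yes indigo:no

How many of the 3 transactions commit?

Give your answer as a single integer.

tx1cf: no from pylon -> abort (commits=0)
tx645: no from mica -> abort (commits=0)
tx9d5: no from mica, indigo -> abort (commits=0)

Answer: 0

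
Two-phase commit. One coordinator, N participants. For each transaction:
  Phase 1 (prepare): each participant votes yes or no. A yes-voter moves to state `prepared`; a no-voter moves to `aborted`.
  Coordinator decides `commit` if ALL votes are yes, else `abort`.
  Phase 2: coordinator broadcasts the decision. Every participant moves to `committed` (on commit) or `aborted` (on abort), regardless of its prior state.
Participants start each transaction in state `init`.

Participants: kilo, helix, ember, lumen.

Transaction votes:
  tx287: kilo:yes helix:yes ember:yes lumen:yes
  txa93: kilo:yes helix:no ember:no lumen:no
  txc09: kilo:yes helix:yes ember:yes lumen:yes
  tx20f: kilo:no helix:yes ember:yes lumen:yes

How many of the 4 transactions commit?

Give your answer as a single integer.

tx287: all yes -> commit (commits=1)
txa93: no from helix, ember, lumen -> abort (commits=1)
txc09: all yes -> commit (commits=2)
tx20f: no from kilo -> abort (commits=2)

Answer: 2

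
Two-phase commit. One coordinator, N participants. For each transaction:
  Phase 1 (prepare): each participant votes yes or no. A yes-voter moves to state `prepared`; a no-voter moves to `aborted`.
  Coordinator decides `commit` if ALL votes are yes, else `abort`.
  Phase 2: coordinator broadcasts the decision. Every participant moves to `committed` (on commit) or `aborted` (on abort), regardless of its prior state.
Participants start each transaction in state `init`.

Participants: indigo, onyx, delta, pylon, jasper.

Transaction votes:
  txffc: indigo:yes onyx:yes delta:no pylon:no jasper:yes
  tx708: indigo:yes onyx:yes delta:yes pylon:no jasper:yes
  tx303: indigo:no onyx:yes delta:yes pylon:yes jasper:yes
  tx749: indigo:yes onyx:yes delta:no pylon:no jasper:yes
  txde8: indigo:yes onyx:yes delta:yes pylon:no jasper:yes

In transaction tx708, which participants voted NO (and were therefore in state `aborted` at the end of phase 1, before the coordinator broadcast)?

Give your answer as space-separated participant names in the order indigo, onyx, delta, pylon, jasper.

Answer: pylon

Derivation:
Txn tx708 phase 1: indigo yes -> prepared; onyx yes -> prepared; delta yes -> prepared; pylon no -> aborted; jasper yes -> prepared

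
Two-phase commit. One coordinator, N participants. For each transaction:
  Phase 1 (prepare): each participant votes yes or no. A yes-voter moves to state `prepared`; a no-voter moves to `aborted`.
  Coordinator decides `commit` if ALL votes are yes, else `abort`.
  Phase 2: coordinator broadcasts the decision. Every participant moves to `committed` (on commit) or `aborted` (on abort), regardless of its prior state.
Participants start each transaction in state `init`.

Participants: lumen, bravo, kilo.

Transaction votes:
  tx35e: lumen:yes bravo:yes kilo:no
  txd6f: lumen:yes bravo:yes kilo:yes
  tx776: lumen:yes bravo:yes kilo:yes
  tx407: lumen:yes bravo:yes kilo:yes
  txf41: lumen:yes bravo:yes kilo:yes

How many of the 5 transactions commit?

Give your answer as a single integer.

Answer: 4

Derivation:
tx35e: no from kilo -> abort (commits=0)
txd6f: all yes -> commit (commits=1)
tx776: all yes -> commit (commits=2)
tx407: all yes -> commit (commits=3)
txf41: all yes -> commit (commits=4)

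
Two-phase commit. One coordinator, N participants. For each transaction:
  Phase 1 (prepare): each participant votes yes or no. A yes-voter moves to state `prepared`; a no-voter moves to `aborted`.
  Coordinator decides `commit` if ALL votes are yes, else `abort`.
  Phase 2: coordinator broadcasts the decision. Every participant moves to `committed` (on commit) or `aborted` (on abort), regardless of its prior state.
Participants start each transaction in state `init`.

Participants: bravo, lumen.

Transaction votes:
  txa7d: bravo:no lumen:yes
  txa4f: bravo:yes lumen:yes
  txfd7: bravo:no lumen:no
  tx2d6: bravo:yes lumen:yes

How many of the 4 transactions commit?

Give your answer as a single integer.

txa7d: no from bravo -> abort (commits=0)
txa4f: all yes -> commit (commits=1)
txfd7: no from bravo, lumen -> abort (commits=1)
tx2d6: all yes -> commit (commits=2)

Answer: 2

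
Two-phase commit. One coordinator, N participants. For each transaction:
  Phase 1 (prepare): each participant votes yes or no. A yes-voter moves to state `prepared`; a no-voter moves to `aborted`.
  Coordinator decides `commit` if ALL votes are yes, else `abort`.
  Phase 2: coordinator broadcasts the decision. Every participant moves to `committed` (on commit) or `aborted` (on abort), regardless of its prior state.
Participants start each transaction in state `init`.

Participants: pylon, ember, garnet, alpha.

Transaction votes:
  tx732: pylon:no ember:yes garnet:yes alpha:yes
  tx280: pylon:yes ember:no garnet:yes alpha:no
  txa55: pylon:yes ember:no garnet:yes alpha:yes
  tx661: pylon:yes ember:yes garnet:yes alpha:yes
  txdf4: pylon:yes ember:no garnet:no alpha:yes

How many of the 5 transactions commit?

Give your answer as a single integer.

Answer: 1

Derivation:
tx732: no from pylon -> abort (commits=0)
tx280: no from ember, alpha -> abort (commits=0)
txa55: no from ember -> abort (commits=0)
tx661: all yes -> commit (commits=1)
txdf4: no from ember, garnet -> abort (commits=1)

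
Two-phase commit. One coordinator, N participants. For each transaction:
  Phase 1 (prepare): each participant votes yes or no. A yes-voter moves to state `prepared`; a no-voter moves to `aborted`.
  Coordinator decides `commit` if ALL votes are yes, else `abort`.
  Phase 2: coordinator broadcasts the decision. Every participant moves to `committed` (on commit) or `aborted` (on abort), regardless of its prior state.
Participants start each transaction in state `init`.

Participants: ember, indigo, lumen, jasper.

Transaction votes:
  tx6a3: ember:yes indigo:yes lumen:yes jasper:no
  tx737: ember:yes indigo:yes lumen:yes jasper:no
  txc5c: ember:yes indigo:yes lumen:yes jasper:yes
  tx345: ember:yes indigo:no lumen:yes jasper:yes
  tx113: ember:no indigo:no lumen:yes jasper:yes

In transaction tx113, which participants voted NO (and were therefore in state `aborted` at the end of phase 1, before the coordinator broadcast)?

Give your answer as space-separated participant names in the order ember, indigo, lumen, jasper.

Answer: ember indigo

Derivation:
Txn tx113 phase 1: ember no -> aborted; indigo no -> aborted; lumen yes -> prepared; jasper yes -> prepared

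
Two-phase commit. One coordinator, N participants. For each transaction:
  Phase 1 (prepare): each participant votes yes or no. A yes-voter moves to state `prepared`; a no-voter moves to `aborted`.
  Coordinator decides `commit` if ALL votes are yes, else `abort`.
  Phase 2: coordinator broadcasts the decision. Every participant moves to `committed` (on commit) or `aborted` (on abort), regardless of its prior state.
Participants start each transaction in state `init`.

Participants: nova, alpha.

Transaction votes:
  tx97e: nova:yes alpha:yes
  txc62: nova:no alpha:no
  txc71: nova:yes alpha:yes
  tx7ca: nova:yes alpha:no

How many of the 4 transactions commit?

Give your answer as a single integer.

tx97e: all yes -> commit (commits=1)
txc62: no from nova, alpha -> abort (commits=1)
txc71: all yes -> commit (commits=2)
tx7ca: no from alpha -> abort (commits=2)

Answer: 2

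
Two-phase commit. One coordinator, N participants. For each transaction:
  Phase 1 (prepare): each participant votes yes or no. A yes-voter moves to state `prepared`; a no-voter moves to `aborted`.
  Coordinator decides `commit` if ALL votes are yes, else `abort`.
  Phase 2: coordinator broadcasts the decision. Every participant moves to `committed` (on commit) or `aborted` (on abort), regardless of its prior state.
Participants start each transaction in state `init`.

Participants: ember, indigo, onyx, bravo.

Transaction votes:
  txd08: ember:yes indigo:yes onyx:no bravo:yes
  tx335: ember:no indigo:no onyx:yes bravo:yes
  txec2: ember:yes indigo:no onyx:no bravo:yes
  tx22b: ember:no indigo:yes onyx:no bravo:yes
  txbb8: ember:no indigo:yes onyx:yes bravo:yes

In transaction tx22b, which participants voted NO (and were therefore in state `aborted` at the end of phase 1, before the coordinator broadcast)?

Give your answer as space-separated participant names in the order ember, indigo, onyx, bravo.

Txn tx22b phase 1: ember no -> aborted; indigo yes -> prepared; onyx no -> aborted; bravo yes -> prepared

Answer: ember onyx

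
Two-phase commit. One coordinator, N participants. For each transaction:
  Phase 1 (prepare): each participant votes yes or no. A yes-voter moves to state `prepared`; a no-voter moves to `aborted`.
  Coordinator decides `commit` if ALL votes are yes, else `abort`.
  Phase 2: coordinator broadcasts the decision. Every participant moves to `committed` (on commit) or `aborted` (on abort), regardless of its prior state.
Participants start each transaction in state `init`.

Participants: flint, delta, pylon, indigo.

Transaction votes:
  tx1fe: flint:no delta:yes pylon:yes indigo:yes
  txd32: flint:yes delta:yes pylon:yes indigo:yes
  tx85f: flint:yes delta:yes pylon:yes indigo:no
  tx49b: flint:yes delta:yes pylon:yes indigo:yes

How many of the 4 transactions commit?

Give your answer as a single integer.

tx1fe: no from flint -> abort (commits=0)
txd32: all yes -> commit (commits=1)
tx85f: no from indigo -> abort (commits=1)
tx49b: all yes -> commit (commits=2)

Answer: 2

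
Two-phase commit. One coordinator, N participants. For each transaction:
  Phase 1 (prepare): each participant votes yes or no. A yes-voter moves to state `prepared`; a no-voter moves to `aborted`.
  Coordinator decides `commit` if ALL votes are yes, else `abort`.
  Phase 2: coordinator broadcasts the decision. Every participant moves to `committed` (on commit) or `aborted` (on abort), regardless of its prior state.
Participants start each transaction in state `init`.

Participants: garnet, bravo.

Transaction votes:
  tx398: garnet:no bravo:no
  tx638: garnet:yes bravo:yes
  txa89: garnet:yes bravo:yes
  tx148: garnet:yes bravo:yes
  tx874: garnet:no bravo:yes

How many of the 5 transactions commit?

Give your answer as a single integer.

Answer: 3

Derivation:
tx398: no from garnet, bravo -> abort (commits=0)
tx638: all yes -> commit (commits=1)
txa89: all yes -> commit (commits=2)
tx148: all yes -> commit (commits=3)
tx874: no from garnet -> abort (commits=3)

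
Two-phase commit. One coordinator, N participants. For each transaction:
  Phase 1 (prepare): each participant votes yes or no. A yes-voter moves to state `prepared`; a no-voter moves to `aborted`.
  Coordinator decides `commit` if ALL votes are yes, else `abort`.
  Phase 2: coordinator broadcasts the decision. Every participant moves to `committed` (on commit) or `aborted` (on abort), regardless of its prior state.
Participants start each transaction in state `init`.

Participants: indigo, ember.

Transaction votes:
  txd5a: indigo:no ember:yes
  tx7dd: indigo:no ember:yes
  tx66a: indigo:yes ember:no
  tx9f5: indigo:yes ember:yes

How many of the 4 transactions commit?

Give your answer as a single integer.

Answer: 1

Derivation:
txd5a: no from indigo -> abort (commits=0)
tx7dd: no from indigo -> abort (commits=0)
tx66a: no from ember -> abort (commits=0)
tx9f5: all yes -> commit (commits=1)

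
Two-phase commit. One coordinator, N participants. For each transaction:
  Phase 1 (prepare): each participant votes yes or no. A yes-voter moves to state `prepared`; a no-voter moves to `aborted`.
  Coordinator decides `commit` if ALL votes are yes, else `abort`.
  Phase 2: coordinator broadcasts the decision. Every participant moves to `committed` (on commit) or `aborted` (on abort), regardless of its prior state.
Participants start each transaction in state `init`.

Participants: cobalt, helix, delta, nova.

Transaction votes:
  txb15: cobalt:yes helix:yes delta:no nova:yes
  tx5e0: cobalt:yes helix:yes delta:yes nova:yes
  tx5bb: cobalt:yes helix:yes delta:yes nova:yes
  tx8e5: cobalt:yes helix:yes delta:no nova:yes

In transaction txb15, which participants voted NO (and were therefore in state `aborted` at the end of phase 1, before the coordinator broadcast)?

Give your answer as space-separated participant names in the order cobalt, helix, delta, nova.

Answer: delta

Derivation:
Txn txb15 phase 1: cobalt yes -> prepared; helix yes -> prepared; delta no -> aborted; nova yes -> prepared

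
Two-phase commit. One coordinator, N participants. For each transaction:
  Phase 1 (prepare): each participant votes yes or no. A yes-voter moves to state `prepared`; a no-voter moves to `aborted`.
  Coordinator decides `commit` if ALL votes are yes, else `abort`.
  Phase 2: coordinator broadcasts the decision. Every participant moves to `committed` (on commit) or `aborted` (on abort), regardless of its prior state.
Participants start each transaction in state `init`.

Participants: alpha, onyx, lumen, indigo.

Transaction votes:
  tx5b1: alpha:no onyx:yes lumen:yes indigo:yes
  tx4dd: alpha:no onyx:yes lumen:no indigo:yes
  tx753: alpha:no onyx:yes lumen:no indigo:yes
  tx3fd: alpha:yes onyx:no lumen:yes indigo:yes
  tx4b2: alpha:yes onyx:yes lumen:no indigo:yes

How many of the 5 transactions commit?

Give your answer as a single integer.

tx5b1: no from alpha -> abort (commits=0)
tx4dd: no from alpha, lumen -> abort (commits=0)
tx753: no from alpha, lumen -> abort (commits=0)
tx3fd: no from onyx -> abort (commits=0)
tx4b2: no from lumen -> abort (commits=0)

Answer: 0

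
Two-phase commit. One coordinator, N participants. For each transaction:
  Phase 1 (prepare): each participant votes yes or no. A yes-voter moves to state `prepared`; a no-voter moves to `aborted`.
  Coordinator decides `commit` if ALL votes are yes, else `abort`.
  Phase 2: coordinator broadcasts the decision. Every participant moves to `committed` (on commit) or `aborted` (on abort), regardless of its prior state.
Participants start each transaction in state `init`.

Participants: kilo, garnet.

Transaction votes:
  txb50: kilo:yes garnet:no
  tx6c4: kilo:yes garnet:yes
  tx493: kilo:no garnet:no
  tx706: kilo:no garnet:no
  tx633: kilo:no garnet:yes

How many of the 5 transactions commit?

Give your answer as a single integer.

txb50: no from garnet -> abort (commits=0)
tx6c4: all yes -> commit (commits=1)
tx493: no from kilo, garnet -> abort (commits=1)
tx706: no from kilo, garnet -> abort (commits=1)
tx633: no from kilo -> abort (commits=1)

Answer: 1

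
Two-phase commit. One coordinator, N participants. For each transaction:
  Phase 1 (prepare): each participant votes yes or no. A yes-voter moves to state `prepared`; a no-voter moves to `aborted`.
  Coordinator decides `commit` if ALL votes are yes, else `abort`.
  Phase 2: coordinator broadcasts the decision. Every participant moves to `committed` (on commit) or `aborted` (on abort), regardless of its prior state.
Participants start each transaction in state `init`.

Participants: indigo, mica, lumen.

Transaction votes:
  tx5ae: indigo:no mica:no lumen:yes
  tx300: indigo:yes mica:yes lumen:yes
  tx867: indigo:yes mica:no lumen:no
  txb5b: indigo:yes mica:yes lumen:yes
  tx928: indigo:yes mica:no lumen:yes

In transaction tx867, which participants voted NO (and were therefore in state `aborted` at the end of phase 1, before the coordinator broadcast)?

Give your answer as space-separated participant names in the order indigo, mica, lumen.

Txn tx867 phase 1: indigo yes -> prepared; mica no -> aborted; lumen no -> aborted

Answer: mica lumen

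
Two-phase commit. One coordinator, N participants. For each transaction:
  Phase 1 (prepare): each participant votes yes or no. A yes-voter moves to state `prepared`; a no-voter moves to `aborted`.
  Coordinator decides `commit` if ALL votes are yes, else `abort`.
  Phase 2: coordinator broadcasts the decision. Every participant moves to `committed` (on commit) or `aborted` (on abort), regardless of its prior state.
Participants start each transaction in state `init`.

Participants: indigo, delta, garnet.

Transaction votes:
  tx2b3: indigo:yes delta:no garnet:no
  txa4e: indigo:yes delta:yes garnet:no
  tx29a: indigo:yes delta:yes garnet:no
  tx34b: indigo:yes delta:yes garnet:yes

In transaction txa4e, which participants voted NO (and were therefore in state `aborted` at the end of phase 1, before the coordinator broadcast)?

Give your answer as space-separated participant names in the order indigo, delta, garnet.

Txn txa4e phase 1: indigo yes -> prepared; delta yes -> prepared; garnet no -> aborted

Answer: garnet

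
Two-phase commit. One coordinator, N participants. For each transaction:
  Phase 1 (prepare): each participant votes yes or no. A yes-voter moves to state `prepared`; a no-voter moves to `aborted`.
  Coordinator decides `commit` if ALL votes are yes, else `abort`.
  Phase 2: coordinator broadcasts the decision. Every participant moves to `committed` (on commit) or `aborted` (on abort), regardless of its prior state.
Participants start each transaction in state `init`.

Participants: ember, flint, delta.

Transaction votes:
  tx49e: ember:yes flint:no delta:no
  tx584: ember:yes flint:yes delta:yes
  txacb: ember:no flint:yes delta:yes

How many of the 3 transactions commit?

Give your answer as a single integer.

tx49e: no from flint, delta -> abort (commits=0)
tx584: all yes -> commit (commits=1)
txacb: no from ember -> abort (commits=1)

Answer: 1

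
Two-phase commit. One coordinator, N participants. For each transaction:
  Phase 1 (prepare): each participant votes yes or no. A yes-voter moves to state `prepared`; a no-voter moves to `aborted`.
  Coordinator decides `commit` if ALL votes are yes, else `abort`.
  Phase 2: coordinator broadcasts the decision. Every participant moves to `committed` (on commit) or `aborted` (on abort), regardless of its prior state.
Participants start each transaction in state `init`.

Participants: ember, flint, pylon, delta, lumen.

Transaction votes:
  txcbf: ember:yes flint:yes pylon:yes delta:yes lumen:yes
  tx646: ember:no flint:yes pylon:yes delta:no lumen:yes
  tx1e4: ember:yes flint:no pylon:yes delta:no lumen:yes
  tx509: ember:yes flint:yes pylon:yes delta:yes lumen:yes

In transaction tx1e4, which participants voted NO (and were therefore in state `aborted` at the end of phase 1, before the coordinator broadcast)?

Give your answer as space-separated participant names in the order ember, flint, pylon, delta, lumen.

Answer: flint delta

Derivation:
Txn tx1e4 phase 1: ember yes -> prepared; flint no -> aborted; pylon yes -> prepared; delta no -> aborted; lumen yes -> prepared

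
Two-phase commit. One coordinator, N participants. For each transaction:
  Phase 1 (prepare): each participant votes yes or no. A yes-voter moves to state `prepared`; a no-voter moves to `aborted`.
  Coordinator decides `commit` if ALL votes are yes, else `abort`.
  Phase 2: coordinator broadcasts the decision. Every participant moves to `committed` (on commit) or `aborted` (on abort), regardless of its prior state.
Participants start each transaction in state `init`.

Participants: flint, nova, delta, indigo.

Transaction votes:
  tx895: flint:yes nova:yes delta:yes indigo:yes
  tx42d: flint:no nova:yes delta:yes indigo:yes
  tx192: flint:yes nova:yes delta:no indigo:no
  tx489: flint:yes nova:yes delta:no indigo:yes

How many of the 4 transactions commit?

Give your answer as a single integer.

Answer: 1

Derivation:
tx895: all yes -> commit (commits=1)
tx42d: no from flint -> abort (commits=1)
tx192: no from delta, indigo -> abort (commits=1)
tx489: no from delta -> abort (commits=1)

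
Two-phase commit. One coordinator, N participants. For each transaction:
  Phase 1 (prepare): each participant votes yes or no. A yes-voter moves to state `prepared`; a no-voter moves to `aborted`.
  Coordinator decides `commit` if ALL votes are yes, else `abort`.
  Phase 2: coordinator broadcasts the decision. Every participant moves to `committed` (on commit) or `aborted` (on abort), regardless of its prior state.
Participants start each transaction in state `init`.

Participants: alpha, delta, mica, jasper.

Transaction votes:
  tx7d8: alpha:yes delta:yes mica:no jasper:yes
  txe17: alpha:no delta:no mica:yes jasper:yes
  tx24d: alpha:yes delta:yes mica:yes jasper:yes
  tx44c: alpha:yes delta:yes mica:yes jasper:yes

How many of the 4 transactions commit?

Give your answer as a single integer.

Answer: 2

Derivation:
tx7d8: no from mica -> abort (commits=0)
txe17: no from alpha, delta -> abort (commits=0)
tx24d: all yes -> commit (commits=1)
tx44c: all yes -> commit (commits=2)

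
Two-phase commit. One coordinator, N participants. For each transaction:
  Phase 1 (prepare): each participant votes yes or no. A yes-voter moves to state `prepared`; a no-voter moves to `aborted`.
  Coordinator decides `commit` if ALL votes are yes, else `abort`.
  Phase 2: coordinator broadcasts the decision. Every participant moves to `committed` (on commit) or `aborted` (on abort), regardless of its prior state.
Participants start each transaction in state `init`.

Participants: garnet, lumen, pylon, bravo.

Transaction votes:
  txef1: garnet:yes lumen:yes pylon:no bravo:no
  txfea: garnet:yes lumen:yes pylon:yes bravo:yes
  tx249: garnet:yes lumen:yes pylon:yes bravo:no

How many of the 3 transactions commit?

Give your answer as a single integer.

Answer: 1

Derivation:
txef1: no from pylon, bravo -> abort (commits=0)
txfea: all yes -> commit (commits=1)
tx249: no from bravo -> abort (commits=1)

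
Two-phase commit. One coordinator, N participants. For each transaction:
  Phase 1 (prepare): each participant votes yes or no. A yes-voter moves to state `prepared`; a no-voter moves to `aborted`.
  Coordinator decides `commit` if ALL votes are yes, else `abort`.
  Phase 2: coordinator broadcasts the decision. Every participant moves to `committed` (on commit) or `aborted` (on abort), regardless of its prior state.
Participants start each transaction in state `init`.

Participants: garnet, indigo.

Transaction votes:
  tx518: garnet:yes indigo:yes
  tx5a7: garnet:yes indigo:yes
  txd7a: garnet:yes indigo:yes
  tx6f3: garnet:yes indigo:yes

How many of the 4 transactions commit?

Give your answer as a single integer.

tx518: all yes -> commit (commits=1)
tx5a7: all yes -> commit (commits=2)
txd7a: all yes -> commit (commits=3)
tx6f3: all yes -> commit (commits=4)

Answer: 4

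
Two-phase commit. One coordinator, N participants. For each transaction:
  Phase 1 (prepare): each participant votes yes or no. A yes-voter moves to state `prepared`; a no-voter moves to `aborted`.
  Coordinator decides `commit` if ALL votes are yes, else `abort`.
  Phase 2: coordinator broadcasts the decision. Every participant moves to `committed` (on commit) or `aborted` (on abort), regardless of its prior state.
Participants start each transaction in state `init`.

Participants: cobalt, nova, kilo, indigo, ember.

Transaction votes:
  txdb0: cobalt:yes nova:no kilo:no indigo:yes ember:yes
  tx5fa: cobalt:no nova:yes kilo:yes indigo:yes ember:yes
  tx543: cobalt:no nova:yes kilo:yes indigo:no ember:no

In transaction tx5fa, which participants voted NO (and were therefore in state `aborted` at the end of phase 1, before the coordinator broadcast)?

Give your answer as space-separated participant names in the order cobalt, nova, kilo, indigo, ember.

Answer: cobalt

Derivation:
Txn tx5fa phase 1: cobalt no -> aborted; nova yes -> prepared; kilo yes -> prepared; indigo yes -> prepared; ember yes -> prepared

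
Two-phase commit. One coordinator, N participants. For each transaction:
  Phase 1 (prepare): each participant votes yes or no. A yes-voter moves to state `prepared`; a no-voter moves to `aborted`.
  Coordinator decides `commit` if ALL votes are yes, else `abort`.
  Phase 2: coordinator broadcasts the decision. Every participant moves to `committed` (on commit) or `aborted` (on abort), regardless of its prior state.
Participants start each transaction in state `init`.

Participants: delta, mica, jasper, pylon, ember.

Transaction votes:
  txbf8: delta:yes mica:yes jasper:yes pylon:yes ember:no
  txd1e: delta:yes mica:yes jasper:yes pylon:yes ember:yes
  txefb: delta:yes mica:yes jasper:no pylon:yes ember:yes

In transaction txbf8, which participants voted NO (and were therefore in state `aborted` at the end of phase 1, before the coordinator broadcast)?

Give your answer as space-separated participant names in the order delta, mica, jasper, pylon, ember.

Answer: ember

Derivation:
Txn txbf8 phase 1: delta yes -> prepared; mica yes -> prepared; jasper yes -> prepared; pylon yes -> prepared; ember no -> aborted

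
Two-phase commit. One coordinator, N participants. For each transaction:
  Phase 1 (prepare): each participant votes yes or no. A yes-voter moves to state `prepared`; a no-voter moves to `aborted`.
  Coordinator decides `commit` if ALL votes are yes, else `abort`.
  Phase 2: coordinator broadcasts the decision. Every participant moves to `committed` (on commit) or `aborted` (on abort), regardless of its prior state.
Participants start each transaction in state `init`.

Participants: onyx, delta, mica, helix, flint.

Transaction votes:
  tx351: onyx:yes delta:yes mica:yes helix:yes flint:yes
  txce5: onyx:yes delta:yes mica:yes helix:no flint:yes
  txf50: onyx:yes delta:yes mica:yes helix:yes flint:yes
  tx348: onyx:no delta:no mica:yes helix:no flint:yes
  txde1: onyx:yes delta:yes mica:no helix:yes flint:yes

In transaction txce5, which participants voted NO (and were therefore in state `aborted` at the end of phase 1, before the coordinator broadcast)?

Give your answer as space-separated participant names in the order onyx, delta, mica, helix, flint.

Txn txce5 phase 1: onyx yes -> prepared; delta yes -> prepared; mica yes -> prepared; helix no -> aborted; flint yes -> prepared

Answer: helix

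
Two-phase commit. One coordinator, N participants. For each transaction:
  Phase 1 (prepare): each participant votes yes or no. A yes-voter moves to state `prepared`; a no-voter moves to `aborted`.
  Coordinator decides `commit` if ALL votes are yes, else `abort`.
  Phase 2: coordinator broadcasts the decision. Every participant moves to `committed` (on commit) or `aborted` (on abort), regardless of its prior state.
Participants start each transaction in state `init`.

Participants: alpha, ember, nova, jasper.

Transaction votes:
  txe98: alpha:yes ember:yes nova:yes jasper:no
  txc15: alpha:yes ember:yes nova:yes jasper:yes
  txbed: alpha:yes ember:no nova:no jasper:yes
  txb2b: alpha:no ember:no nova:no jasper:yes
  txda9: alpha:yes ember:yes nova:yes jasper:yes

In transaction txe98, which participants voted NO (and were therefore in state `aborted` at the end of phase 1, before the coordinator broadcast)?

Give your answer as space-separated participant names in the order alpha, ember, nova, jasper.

Answer: jasper

Derivation:
Txn txe98 phase 1: alpha yes -> prepared; ember yes -> prepared; nova yes -> prepared; jasper no -> aborted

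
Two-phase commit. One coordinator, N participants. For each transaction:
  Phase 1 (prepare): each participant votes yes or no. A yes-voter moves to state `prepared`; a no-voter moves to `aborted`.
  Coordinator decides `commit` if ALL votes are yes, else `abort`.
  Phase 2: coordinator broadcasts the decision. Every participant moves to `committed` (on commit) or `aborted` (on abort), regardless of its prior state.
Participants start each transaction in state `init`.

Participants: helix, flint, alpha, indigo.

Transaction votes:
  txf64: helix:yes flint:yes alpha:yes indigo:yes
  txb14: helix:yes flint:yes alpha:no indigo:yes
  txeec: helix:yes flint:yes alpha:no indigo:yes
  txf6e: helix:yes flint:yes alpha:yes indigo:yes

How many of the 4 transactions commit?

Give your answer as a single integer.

Answer: 2

Derivation:
txf64: all yes -> commit (commits=1)
txb14: no from alpha -> abort (commits=1)
txeec: no from alpha -> abort (commits=1)
txf6e: all yes -> commit (commits=2)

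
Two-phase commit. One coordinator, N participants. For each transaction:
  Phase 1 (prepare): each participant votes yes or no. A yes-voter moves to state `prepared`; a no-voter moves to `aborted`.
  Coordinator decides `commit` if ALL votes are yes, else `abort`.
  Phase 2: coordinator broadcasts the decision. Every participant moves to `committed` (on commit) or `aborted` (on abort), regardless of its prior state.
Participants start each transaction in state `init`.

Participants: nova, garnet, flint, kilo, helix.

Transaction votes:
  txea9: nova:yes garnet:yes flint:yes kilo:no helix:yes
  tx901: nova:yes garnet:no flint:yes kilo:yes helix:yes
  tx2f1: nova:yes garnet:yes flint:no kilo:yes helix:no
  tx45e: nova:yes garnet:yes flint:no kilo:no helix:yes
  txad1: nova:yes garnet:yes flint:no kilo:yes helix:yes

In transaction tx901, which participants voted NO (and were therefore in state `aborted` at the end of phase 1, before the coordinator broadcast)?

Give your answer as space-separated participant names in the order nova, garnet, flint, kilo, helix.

Txn tx901 phase 1: nova yes -> prepared; garnet no -> aborted; flint yes -> prepared; kilo yes -> prepared; helix yes -> prepared

Answer: garnet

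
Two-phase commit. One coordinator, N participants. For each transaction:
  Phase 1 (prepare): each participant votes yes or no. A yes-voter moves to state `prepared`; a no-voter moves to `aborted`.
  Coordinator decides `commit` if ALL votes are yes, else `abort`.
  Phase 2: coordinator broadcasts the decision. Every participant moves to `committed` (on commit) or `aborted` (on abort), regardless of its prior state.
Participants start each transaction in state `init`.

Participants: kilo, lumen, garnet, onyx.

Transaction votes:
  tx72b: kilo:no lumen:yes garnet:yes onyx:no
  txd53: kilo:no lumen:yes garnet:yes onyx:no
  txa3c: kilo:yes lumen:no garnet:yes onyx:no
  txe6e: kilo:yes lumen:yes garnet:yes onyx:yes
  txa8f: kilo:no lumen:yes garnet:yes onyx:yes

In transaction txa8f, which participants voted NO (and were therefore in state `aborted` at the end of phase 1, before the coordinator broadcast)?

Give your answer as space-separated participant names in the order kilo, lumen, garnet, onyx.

Txn txa8f phase 1: kilo no -> aborted; lumen yes -> prepared; garnet yes -> prepared; onyx yes -> prepared

Answer: kilo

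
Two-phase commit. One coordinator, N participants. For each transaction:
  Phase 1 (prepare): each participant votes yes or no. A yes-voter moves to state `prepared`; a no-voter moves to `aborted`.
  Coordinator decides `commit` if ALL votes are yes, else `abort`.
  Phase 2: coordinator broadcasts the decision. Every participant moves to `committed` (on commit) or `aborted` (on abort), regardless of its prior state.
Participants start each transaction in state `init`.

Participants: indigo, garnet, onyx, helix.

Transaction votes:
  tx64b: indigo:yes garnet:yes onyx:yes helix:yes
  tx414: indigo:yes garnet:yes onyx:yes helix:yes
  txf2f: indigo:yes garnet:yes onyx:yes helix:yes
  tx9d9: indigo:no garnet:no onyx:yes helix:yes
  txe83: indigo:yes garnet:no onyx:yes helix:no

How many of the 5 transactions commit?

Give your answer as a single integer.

tx64b: all yes -> commit (commits=1)
tx414: all yes -> commit (commits=2)
txf2f: all yes -> commit (commits=3)
tx9d9: no from indigo, garnet -> abort (commits=3)
txe83: no from garnet, helix -> abort (commits=3)

Answer: 3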